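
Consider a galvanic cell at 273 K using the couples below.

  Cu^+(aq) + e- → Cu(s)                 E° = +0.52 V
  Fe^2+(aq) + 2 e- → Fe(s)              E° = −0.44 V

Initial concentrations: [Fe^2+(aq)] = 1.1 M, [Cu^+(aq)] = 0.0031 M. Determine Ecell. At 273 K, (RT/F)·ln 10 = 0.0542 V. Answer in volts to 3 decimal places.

+0.823 V

The Cu⁺/Cu couple has the more positive E°, so it is the cathode; Fe²⁺/Fe is the anode.
The standard potential is +0.52 − (−0.44) = +0.96 V and the balanced reaction transfers n = 2 electrons.
For the overall reaction 2 Cu^+(aq) + Fe(s) → 2 Cu(s) + Fe^2+(aq), Q = [Fe^2+(aq)] / [Cu^+(aq)]^2 = 1.14×10^5, giving log Q = 5.059.
By the Nernst equation, E = +0.96 − (0.0542/2)·(5.059) = +0.823 V.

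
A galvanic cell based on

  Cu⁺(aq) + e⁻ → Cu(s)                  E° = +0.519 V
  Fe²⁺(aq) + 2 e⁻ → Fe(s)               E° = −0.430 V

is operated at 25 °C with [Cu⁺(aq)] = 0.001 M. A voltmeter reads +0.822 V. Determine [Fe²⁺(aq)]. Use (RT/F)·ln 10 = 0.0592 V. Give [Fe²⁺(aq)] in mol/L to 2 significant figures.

0.020 M

Cu⁺/Cu is the cathode (higher E°); E°cell = +0.519 − (−0.430) = +0.949 V with n = 2.
Since E = E° − (0.0592/n)·log Q, log Q = n(E° − E)/0.0592 = 4.291.
The balanced reaction is 2 Cu⁺(aq) + Fe(s) → 2 Cu(s) + Fe²⁺(aq), so Q = [Fe²⁺(aq)] / [Cu⁺(aq)]^2.
Solving for the unknown gives log [Fe²⁺(aq)] = −1.709, so [Fe²⁺(aq)] ≈ 0.020 M.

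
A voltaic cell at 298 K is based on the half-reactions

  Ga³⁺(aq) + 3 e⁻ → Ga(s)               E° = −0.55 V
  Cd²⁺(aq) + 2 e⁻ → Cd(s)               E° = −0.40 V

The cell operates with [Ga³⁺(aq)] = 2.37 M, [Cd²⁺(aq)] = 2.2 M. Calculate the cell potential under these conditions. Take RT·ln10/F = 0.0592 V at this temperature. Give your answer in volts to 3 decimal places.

+0.153 V

The Cd²⁺/Cd couple has the more positive E°, so it is the cathode; Ga³⁺/Ga is the anode.
The standard potential is −0.40 − (−0.55) = +0.15 V and the balanced reaction transfers n = 6 electrons.
Balancing gives 3 Cd²⁺(aq) + 2 Ga(s) → 3 Cd(s) + 2 Ga³⁺(aq); hence Q = [Ga³⁺(aq)]^2 / [Cd²⁺(aq)]^3 = 0.528 (log Q = −0.278).
Applying E = E° − (RT ln10/nF)·log Q gives +0.15 − (0.0592/6)(−0.278) = +0.153 V.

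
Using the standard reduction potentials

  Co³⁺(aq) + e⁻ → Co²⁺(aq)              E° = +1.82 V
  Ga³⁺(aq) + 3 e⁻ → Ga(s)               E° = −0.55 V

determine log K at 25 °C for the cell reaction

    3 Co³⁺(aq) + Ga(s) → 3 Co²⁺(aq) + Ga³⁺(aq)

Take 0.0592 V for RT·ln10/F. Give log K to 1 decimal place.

The Co³⁺/Co²⁺ couple is reduced (cathode); E°cell = +1.82 − (−0.55) = +2.37 V with n = 3.
At equilibrium E = 0, so log K = nE°cell / 0.0592 = (3)(+2.37) / 0.0592 = 120.1.

log K = 120.1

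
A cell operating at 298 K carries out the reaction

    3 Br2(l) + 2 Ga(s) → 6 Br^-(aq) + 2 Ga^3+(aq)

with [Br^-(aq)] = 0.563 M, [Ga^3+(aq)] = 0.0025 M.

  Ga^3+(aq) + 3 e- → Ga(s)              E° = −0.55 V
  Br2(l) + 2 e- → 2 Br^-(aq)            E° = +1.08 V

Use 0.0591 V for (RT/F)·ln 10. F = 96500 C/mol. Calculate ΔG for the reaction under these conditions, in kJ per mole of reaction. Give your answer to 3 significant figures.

The standard cell potential is +1.08 − (−0.55) = +1.63 V, with n = 6 electrons in the balanced equation.
Q = [Br^-(aq)]^6·[Ga^3+(aq)]^2 = 1.99×10^−7, so log Q = −6.701 and E = +1.63 − (0.0591/6)(−6.701) = +1.6960 V.
Finally ΔG = −nFE = −(6)(96500 C/mol)(+1.6960 V) = −982 kJ/mol.

−982 kJ/mol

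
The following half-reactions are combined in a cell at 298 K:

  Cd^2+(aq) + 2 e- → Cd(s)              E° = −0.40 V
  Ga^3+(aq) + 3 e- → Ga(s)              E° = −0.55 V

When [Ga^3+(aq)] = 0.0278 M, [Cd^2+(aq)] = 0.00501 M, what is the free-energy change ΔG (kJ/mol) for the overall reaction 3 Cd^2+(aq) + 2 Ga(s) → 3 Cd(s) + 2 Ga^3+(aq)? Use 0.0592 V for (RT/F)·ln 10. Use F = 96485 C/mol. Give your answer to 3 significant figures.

−65.2 kJ/mol

With Cd²⁺/Cd reduced at the cathode, E°cell = −0.40 − (−0.55) = +0.15 V and n = 6.
Q = [Ga^3+(aq)]^2 / [Cd^2+(aq)]^3 = 6.15×10^3, so log Q = 3.789 and E = +0.15 − (0.0592/6)(3.789) = +0.1126 V.
ΔG = −nFE = −(6)(96485)(+0.1126) J/mol = −65.2 kJ/mol.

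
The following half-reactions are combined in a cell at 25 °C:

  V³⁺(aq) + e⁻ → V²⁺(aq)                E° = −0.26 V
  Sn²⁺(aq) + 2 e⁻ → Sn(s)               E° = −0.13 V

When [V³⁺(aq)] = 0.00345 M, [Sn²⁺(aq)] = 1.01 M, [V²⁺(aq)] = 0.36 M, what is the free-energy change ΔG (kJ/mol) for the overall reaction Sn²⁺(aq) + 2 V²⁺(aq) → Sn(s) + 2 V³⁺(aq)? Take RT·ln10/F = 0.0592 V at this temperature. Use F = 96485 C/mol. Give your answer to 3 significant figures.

−48.2 kJ/mol

The standard cell potential is −0.13 − (−0.26) = +0.13 V, with n = 2 electrons in the balanced equation.
Here Q = [V³⁺(aq)]^2 / ([Sn²⁺(aq)]·[V²⁺(aq)]^2) = 9.09×10^−5 (log Q = −4.041), giving E = +0.13 − (0.0592/2)·(−4.041) = +0.2496 V.
Finally ΔG = −nFE = −(2)(96485 C/mol)(+0.2496 V) = −48.2 kJ/mol.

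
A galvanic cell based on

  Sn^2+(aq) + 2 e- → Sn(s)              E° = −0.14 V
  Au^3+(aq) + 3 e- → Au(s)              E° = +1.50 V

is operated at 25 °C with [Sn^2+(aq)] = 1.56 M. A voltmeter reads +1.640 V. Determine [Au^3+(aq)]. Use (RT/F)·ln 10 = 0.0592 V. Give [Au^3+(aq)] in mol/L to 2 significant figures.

1.9 M

The Au³⁺/Au couple has the larger reduction potential, so it is the cathode: E°cell = +1.50 − (−0.14) = +1.64 V and n = 6.
From the Nernst equation, log Q = n(E° − E)/0.0592 = 6·(+1.64 − (+1.640))/0.0592 = 0.000.
Balancing electrons gives 2 Au^3+(aq) + 3 Sn(s) → 2 Au(s) + 3 Sn^2+(aq); thus Q = [Sn^2+(aq)]^3 / [Au^3+(aq)]^2.
Substituting the known concentrations and solving, log [Au^3+(aq)] = 0.290 and [Au^3+(aq)] = 1.9 M.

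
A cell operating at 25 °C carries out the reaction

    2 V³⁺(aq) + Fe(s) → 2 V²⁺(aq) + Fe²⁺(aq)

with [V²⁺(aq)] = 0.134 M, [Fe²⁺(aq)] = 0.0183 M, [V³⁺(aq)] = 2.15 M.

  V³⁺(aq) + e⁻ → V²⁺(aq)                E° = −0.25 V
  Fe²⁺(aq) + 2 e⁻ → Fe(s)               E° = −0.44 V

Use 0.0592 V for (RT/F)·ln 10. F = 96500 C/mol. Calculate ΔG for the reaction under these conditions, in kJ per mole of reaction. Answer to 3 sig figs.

With V³⁺/V²⁺ reduced at the cathode, E°cell = −0.25 − (−0.44) = +0.19 V and n = 2.
Here Q = ([V²⁺(aq)]^2·[Fe²⁺(aq)]) / [V³⁺(aq)]^2 = 7.11×10^−5 (log Q = −4.148), giving E = +0.19 − (0.0592/2)·(−4.148) = +0.3128 V.
Finally ΔG = −nFE = −(2)(96500 C/mol)(+0.3128 V) = −60.4 kJ/mol.

−60.4 kJ/mol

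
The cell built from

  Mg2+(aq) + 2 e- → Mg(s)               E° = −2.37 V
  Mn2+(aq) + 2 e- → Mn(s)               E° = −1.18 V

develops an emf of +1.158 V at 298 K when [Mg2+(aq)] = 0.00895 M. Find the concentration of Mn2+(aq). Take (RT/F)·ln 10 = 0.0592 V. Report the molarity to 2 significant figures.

0.00074 M

Mn²⁺/Mn is the cathode (higher E°); E°cell = −1.18 − (−2.37) = +1.19 V with n = 2.
Since E = E° − (0.0592/n)·log Q, log Q = n(E° − E)/0.0592 = 1.081.
For Mn2+(aq) + Mg(s) → Mn(s) + Mg2+(aq), the reaction quotient is Q = [Mg2+(aq)] / [Mn2+(aq)].
Substituting the known concentrations and solving, log [Mn2+(aq)] = −3.129 and [Mn2+(aq)] = 0.00074 M.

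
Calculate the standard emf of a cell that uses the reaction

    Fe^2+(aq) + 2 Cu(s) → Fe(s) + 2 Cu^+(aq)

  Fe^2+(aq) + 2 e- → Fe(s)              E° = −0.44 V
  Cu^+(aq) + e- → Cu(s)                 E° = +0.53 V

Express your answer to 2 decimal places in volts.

Fe^2+(aq) gains electrons, so the Fe²⁺/Fe couple is the cathode; the Cu⁺/Cu couple is the anode.
E°cell = E°(cathode) − E°(anode) = −0.44 − (+0.53) = −0.97 V.
The negative E°cell means the reaction is non-spontaneous in the direction written.

−0.97 V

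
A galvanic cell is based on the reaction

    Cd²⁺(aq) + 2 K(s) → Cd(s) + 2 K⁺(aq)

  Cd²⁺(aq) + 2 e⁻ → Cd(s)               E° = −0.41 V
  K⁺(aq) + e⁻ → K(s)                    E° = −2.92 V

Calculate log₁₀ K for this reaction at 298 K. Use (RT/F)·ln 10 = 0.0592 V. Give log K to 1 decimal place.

The Cd²⁺/Cd couple is reduced (cathode); E°cell = −0.41 − (−2.92) = +2.51 V with n = 2.
At equilibrium E = 0, so log K = nE°cell / 0.0592 = (2)(+2.51) / 0.0592 = 84.8.

log K = 84.8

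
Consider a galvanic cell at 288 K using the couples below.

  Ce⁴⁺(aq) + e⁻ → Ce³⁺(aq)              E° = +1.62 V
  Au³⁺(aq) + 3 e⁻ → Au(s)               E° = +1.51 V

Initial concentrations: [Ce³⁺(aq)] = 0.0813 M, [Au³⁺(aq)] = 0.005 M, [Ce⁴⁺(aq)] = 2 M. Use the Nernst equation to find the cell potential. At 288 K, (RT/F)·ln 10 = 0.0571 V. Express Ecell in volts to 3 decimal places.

+0.233 V

The Ce⁴⁺/Ce³⁺ couple has the more positive E°, so it is the cathode; Au³⁺/Au is the anode.
The standard potential is +1.62 − (+1.51) = +0.11 V and the balanced reaction transfers n = 3 electrons.
Balancing gives 3 Ce⁴⁺(aq) + Au(s) → 3 Ce³⁺(aq) + Au³⁺(aq); hence Q = ([Ce³⁺(aq)]^3·[Au³⁺(aq)]) / [Ce⁴⁺(aq)]^3 = 3.36×10^−7 (log Q = −6.474).
E = E° − (0.0571/n)·log Q = +0.11 − (0.0571/3)(−6.474) = +0.233 V.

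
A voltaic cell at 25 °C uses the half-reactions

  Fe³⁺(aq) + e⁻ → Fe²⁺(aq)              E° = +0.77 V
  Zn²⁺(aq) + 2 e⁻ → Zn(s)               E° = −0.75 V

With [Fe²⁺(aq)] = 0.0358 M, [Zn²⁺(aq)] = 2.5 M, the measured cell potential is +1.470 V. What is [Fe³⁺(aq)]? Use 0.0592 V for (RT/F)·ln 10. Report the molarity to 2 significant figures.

0.0081 M

With Fe³⁺/Fe²⁺ at the cathode and Zn²⁺/Zn at the anode, E°cell = +0.77 − (−0.75) = +1.52 V (n = 2).
Since E = E° − (0.0592/n)·log Q, log Q = n(E° − E)/0.0592 = 1.689.
The balanced reaction is 2 Fe³⁺(aq) + Zn(s) → 2 Fe²⁺(aq) + Zn²⁺(aq), so Q = ([Fe²⁺(aq)]^2·[Zn²⁺(aq)]) / [Fe³⁺(aq)]^2.
Isolating [Fe³⁺(aq)] in Q = 10^{1.689} yields log [Fe³⁺(aq)] = −2.092, i.e. 0.0081 M.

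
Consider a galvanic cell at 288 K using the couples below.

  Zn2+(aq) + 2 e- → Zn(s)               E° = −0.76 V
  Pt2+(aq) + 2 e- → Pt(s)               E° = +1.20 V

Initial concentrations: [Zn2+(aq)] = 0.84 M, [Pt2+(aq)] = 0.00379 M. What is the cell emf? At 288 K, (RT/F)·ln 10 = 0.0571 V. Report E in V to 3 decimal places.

Since E°(Pt²⁺/Pt) > E°(Zn²⁺/Zn), Pt²⁺/Pt serves as the cathode.
E°cell = E°cat − E°an = +1.20 − (−0.76) = +1.96 V; n = 2.
For the overall reaction Pt2+(aq) + Zn(s) → Pt(s) + Zn2+(aq), Q = [Zn2+(aq)] / [Pt2+(aq)] = 222, giving log Q = 2.346.
Applying E = E° − (RT ln10/nF)·log Q gives +1.96 − (0.0571/2)(2.346) = +1.893 V.

+1.893 V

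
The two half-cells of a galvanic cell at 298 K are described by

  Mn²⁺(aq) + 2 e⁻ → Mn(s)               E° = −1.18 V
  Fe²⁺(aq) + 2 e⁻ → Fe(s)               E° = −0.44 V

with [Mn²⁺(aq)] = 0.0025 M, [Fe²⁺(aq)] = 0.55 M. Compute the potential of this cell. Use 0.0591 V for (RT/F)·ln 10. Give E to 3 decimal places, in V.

The Fe²⁺/Fe couple has the more positive E°, so it is the cathode; Mn²⁺/Mn is the anode.
The standard potential is −0.44 − (−1.18) = +0.74 V and the balanced reaction transfers n = 2 electrons.
For the overall reaction Fe²⁺(aq) + Mn(s) → Fe(s) + Mn²⁺(aq), Q = [Mn²⁺(aq)] / [Fe²⁺(aq)] = 0.00455, giving log Q = −2.342.
Applying E = E° − (RT ln10/nF)·log Q gives +0.74 − (0.0591/2)(−2.342) = +0.809 V.

+0.809 V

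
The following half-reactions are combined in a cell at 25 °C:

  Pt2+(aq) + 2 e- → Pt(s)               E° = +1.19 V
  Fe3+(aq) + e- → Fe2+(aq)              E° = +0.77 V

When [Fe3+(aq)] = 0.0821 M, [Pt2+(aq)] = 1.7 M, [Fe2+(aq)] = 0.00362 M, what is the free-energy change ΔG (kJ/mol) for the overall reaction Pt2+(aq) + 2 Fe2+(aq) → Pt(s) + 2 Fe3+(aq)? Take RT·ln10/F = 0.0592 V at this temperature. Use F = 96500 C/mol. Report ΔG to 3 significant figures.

The standard cell potential is +1.19 − (+0.77) = +0.42 V, with n = 2 electrons in the balanced equation.
The reaction quotient is [Fe3+(aq)]^2 / ([Pt2+(aq)]·[Fe2+(aq)]^2) = 303; by Nernst, E = +0.42 − (0.0592/2)(2.481) = +0.3466 V.
Then ΔG = −nFE = −2 × 96500 × +0.3466 J/mol = −66.9 kJ/mol.

−66.9 kJ/mol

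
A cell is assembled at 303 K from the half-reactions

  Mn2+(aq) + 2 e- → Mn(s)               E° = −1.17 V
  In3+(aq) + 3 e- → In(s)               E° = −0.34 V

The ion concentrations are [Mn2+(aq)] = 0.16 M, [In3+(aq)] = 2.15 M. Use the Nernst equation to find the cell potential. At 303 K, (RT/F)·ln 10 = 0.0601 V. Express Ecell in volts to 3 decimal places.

Since E°(In³⁺/In) > E°(Mn²⁺/Mn), In³⁺/In serves as the cathode.
E°cell = −0.34 − (−1.17) = +0.83 V, with n = 6 electrons transferred.
The balanced reaction is 2 In3+(aq) + 3 Mn(s) → 2 In(s) + 3 Mn2+(aq), so Q = [Mn2+(aq)]^3 / [In3+(aq)]^2 = 0.000886 and log Q = −3.053.
Applying E = E° − (RT ln10/nF)·log Q gives +0.83 − (0.0601/6)(−3.053) = +0.861 V.

+0.861 V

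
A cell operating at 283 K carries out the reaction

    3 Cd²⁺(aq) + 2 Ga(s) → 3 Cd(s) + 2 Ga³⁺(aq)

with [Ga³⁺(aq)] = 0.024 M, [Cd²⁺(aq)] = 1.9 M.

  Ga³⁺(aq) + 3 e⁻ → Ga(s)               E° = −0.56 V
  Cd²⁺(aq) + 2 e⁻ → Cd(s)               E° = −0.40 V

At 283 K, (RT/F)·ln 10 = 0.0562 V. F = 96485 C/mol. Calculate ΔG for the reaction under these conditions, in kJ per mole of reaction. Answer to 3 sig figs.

With Cd²⁺/Cd reduced at the cathode, E°cell = −0.40 − (−0.56) = +0.16 V and n = 6.
Here Q = [Ga³⁺(aq)]^2 / [Cd²⁺(aq)]^3 = 8.4×10^−5 (log Q = −4.076), giving E = +0.16 − (0.0562/6)·(−4.076) = +0.1982 V.
ΔG = −nFE = −(6)(96485)(+0.1982) J/mol = −115 kJ/mol.

−115 kJ/mol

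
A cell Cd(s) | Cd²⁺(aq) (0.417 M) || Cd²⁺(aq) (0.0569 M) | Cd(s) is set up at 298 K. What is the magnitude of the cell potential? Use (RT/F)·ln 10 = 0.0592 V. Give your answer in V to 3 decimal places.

0.026 V

For a concentration cell E°cell = 0, since both electrodes use the same couple.
The compartment with the higher Cd²⁺(aq) concentration (0.417 M) acts as the cathode; ions are reduced there and produced at the dilute (0.0569 M) anode.
With n = 2, Ecell = −(0.0592/2)·log([dilute]/[conc]) = −(0.0592/2)·log(0.0569/0.417) = +0.026 V.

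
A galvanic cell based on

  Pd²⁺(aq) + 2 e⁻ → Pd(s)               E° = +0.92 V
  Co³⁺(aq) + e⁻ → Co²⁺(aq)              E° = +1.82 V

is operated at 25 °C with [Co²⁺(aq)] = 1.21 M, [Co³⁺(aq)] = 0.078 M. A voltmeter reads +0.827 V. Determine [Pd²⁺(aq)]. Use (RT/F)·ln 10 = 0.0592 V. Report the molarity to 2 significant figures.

1.2 M

The Co³⁺/Co²⁺ couple has the larger reduction potential, so it is the cathode: E°cell = +1.82 − (+0.92) = +0.90 V and n = 2.
Rearranging E = E° − (0.0592/n)·log Q gives log Q = 2(+0.90 − (+0.827))/0.0592 = 2.466.
For 2 Co³⁺(aq) + Pd(s) → 2 Co²⁺(aq) + Pd²⁺(aq), the reaction quotient is Q = ([Co²⁺(aq)]^2·[Pd²⁺(aq)]) / [Co³⁺(aq)]^2.
Substituting the known concentrations and solving, log [Pd²⁺(aq)] = 0.085 and [Pd²⁺(aq)] = 1.2 M.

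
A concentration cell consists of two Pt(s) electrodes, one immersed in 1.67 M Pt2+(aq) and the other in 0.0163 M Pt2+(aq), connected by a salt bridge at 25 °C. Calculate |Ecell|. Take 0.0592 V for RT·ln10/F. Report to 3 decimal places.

For a concentration cell E°cell = 0, since both electrodes use the same couple.
The compartment with the higher Pt2+(aq) concentration (1.67 M) acts as the cathode; ions are reduced there and produced at the dilute (0.0163 M) anode.
With n = 2, Ecell = −(0.0592/2)·log([dilute]/[conc]) = −(0.0592/2)·log(0.0163/1.67) = +0.060 V.

0.060 V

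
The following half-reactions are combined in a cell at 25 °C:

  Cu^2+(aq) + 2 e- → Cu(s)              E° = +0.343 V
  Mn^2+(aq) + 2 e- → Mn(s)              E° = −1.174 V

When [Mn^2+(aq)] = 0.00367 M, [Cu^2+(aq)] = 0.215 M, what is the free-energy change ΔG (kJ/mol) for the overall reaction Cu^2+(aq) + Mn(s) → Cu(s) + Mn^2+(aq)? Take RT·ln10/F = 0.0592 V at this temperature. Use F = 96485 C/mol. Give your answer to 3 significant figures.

The standard cell potential is +0.343 − (−1.174) = +1.517 V, with n = 2 electrons in the balanced equation.
Here Q = [Mn^2+(aq)] / [Cu^2+(aq)] = 0.0171 (log Q = −1.768), giving E = +1.517 − (0.0592/2)·(−1.768) = +1.5693 V.
Finally ΔG = −nFE = −(2)(96485 C/mol)(+1.5693 V) = −303 kJ/mol.

−303 kJ/mol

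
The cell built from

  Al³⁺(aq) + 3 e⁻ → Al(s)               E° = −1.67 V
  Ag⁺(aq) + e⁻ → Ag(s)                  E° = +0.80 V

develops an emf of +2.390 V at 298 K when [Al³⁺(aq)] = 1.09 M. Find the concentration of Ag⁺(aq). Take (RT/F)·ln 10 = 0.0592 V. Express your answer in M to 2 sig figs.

The Ag⁺/Ag couple has the larger reduction potential, so it is the cathode: E°cell = +0.80 − (−1.67) = +2.47 V and n = 3.
From the Nernst equation, log Q = n(E° − E)/0.0592 = 3·(+2.47 − (+2.390))/0.0592 = 4.054.
For 3 Ag⁺(aq) + Al(s) → 3 Ag(s) + Al³⁺(aq), the reaction quotient is Q = [Al³⁺(aq)] / [Ag⁺(aq)]^3.
Substituting the known concentrations and solving, log [Ag⁺(aq)] = −1.339 and [Ag⁺(aq)] = 0.046 M.

0.046 M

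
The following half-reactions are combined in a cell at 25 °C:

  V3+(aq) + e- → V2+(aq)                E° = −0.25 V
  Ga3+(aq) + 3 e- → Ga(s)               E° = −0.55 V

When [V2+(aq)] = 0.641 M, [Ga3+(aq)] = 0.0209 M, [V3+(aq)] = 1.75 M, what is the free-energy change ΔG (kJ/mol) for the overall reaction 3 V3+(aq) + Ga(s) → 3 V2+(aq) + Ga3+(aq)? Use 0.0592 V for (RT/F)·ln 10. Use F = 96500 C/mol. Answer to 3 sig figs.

−104 kJ/mol

With V³⁺/V²⁺ reduced at the cathode, E°cell = −0.25 − (−0.55) = +0.30 V and n = 3.
Here Q = ([V2+(aq)]^3·[Ga3+(aq)]) / [V3+(aq)]^3 = 0.00103 (log Q = −2.988), giving E = +0.30 − (0.0592/3)·(−2.988) = +0.3590 V.
ΔG = −nFE = −(3)(96500)(+0.3590) J/mol = −104 kJ/mol.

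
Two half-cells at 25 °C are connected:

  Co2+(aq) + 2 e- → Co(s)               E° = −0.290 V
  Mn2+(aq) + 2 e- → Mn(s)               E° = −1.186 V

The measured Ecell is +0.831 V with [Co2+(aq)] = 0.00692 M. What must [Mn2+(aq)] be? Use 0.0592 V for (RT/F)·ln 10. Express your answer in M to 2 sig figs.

With Co²⁺/Co at the cathode and Mn²⁺/Mn at the anode, E°cell = −0.290 − (−1.186) = +0.896 V (n = 2).
Rearranging E = E° − (0.0592/n)·log Q gives log Q = 2(+0.896 − (+0.831))/0.0592 = 2.196.
The balanced reaction is Co2+(aq) + Mn(s) → Co(s) + Mn2+(aq), so Q = [Mn2+(aq)] / [Co2+(aq)].
Isolating [Mn2+(aq)] in Q = 10^{2.196} yields log [Mn2+(aq)] = 0.036, i.e. 1.1 M.

1.1 M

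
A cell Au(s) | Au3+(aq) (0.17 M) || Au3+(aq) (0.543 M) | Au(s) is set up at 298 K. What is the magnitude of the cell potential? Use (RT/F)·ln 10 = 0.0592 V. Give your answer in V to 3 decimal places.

For a concentration cell E°cell = 0, since both electrodes use the same couple.
The compartment with the higher Au3+(aq) concentration (0.543 M) acts as the cathode; ions are reduced there and produced at the dilute (0.17 M) anode.
With n = 3, Ecell = −(0.0592/3)·log([dilute]/[conc]) = −(0.0592/3)·log(0.17/0.543) = +0.010 V.

0.010 V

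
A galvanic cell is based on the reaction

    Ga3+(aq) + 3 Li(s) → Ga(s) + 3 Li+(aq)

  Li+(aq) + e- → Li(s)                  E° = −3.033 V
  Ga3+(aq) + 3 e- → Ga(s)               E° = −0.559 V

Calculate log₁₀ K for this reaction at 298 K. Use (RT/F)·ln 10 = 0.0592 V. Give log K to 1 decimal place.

log K = 125.4

The Ga³⁺/Ga couple is reduced (cathode); E°cell = −0.559 − (−3.033) = +2.474 V with n = 3.
At equilibrium E = 0, so log K = nE°cell / 0.0592 = (3)(+2.474) / 0.0592 = 125.4.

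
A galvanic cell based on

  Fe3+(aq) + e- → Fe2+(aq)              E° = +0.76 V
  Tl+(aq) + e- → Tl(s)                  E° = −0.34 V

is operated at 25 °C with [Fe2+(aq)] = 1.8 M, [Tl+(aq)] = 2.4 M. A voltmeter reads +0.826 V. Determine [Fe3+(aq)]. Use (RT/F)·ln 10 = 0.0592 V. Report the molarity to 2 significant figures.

With Fe³⁺/Fe²⁺ at the cathode and Tl⁺/Tl at the anode, E°cell = +0.76 − (−0.34) = +1.10 V (n = 1).
From the Nernst equation, log Q = n(E° − E)/0.0592 = 1·(+1.10 − (+0.826))/0.0592 = 4.628.
The balanced reaction is Fe3+(aq) + Tl(s) → Fe2+(aq) + Tl+(aq), so Q = ([Fe2+(aq)]·[Tl+(aq)]) / [Fe3+(aq)].
Solving for the unknown gives log [Fe3+(aq)] = −3.993, so [Fe3+(aq)] ≈ 0.00010 M.

0.00010 M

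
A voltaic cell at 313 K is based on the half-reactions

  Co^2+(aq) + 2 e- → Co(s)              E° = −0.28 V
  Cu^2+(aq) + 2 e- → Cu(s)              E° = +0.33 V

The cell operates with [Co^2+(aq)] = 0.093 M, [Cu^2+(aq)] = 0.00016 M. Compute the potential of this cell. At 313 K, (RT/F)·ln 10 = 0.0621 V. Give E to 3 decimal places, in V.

+0.524 V

The Cu²⁺/Cu couple has the more positive E°, so it is the cathode; Co²⁺/Co is the anode.
E°cell = +0.33 − (−0.28) = +0.61 V, with n = 2 electrons transferred.
Balancing gives Cu^2+(aq) + Co(s) → Cu(s) + Co^2+(aq); hence Q = [Co^2+(aq)] / [Cu^2+(aq)] = 581 (log Q = 2.764).
E = E° − (0.0621/n)·log Q = +0.61 − (0.0621/2)(2.764) = +0.524 V.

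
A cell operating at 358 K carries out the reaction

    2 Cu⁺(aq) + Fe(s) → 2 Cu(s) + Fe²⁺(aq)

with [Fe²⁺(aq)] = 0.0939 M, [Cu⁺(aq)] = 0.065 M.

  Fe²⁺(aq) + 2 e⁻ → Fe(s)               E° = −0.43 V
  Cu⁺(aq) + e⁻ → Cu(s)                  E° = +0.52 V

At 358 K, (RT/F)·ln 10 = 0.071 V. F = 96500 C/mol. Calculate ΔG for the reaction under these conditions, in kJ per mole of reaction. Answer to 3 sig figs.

E°cell = +0.52 − (−0.43) = +0.95 V; the balanced reaction transfers n = 2 electrons.
Here Q = [Fe²⁺(aq)] / [Cu⁺(aq)]^2 = 22.2 (log Q = 1.347), giving E = +0.95 − (0.071/2)·(1.347) = +0.9022 V.
ΔG = −nFE = −(2)(96500)(+0.9022) J/mol = −174 kJ/mol.

−174 kJ/mol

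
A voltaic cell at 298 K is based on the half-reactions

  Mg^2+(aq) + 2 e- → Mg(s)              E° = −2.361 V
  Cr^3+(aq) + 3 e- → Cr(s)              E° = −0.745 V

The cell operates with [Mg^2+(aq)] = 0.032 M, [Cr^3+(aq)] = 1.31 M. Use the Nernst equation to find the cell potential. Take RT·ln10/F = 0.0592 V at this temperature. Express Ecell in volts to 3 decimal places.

+1.663 V

Cr³⁺/Cr is reduced (cathode, E° = −0.745 V) and Mg²⁺/Mg is oxidized (anode).
E°cell = E°cat − E°an = −0.745 − (−2.361) = +1.616 V; n = 6.
Balancing gives 2 Cr^3+(aq) + 3 Mg(s) → 2 Cr(s) + 3 Mg^2+(aq); hence Q = [Mg^2+(aq)]^3 / [Cr^3+(aq)]^2 = 1.91×10^−5 (log Q = −4.719).
Applying E = E° − (RT ln10/nF)·log Q gives +1.616 − (0.0592/6)(−4.719) = +1.663 V.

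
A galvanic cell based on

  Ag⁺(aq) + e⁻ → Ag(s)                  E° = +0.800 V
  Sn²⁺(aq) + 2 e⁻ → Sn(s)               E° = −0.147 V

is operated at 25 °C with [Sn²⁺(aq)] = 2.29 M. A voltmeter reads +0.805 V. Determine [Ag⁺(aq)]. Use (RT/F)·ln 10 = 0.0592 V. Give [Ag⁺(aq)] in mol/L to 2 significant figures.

0.0060 M

The Ag⁺/Ag couple has the larger reduction potential, so it is the cathode: E°cell = +0.800 − (−0.147) = +0.947 V and n = 2.
Rearranging E = E° − (0.0592/n)·log Q gives log Q = 2(+0.947 − (+0.805))/0.0592 = 4.797.
Balancing electrons gives 2 Ag⁺(aq) + Sn(s) → 2 Ag(s) + Sn²⁺(aq); thus Q = [Sn²⁺(aq)] / [Ag⁺(aq)]^2.
Isolating [Ag⁺(aq)] in Q = 10^{4.797} yields log [Ag⁺(aq)] = −2.219, i.e. 0.0060 M.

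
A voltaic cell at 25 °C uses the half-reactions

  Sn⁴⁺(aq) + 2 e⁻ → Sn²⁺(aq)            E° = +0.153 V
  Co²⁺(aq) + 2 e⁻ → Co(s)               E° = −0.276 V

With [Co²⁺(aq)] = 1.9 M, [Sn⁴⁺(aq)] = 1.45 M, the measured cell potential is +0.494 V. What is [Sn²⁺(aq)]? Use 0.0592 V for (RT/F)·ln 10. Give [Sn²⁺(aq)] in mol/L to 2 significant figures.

0.0049 M

Sn⁴⁺/Sn²⁺ is the cathode (higher E°); E°cell = +0.153 − (−0.276) = +0.429 V with n = 2.
Rearranging E = E° − (0.0592/n)·log Q gives log Q = 2(+0.429 − (+0.494))/0.0592 = −2.196.
For Sn⁴⁺(aq) + Co(s) → Sn²⁺(aq) + Co²⁺(aq), the reaction quotient is Q = ([Sn²⁺(aq)]·[Co²⁺(aq)]) / [Sn⁴⁺(aq)].
Solving for the unknown gives log [Sn²⁺(aq)] = −2.313, so [Sn²⁺(aq)] ≈ 0.0049 M.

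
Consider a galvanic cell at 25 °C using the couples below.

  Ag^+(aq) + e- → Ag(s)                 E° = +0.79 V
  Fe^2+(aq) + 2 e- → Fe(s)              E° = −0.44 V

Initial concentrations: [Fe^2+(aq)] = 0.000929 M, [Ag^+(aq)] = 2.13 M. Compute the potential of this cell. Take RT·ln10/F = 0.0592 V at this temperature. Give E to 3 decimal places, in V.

Since E°(Ag⁺/Ag) > E°(Fe²⁺/Fe), Ag⁺/Ag serves as the cathode.
E°cell = +0.79 − (−0.44) = +1.23 V, with n = 2 electrons transferred.
The balanced reaction is 2 Ag^+(aq) + Fe(s) → 2 Ag(s) + Fe^2+(aq), so Q = [Fe^2+(aq)] / [Ag^+(aq)]^2 = 0.000205 and log Q = −3.689.
E = E° − (0.0592/n)·log Q = +1.23 − (0.0592/2)(−3.689) = +1.339 V.

+1.339 V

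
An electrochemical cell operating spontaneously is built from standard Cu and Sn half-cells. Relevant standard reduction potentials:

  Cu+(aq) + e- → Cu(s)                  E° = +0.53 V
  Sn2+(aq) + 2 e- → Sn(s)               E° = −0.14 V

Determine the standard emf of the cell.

Of the two couples in this cell, the one with the more positive reduction potential is reduced at the cathode: here that is Cu⁺/Cu (+0.53 V); Sn²⁺/Sn (−0.14 V) is the anode.
E°cell = E°(cathode) − E°(anode) = +0.53 − (−0.14) = +0.67 V.

+0.67 V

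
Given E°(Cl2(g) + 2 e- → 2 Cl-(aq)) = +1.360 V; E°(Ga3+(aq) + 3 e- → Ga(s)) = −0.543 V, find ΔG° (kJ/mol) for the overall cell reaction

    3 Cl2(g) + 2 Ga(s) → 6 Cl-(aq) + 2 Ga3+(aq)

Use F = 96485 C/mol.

−1102 kJ/mol

In the reaction as written Cl2(g) is reduced, so the Cl₂/Cl⁻ couple is the cathode and Ga³⁺/Ga is the anode.
E°cell = +1.360 − (−0.543) = +1.903 V; balancing electrons gives n = 6.
ΔG° = −nFE°cell = −(6)(96485)(+1.903) J/mol = −1102 kJ/mol.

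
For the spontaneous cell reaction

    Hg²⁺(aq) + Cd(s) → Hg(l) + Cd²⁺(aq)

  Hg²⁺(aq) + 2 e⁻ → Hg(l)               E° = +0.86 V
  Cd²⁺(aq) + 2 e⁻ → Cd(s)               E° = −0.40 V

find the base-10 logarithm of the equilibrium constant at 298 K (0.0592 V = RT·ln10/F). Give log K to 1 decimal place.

log K = 42.6

The Hg²⁺/Hg couple is reduced (cathode); E°cell = +0.86 − (−0.40) = +1.26 V with n = 2.
At equilibrium E = 0, so log K = nE°cell / 0.0592 = (2)(+1.26) / 0.0592 = 42.6.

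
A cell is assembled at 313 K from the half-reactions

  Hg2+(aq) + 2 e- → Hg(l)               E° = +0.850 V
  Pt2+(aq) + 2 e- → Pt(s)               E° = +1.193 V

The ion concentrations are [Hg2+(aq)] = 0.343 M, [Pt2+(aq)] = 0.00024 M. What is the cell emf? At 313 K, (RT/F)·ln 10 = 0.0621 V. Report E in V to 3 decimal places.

The Pt²⁺/Pt couple has the more positive E°, so it is the cathode; Hg²⁺/Hg is the anode.
E°cell = +1.193 − (+0.850) = +0.343 V, with n = 2 electrons transferred.
The balanced reaction is Pt2+(aq) + Hg(l) → Pt(s) + Hg2+(aq), so Q = [Hg2+(aq)] / [Pt2+(aq)] = 1.43×10^3 and log Q = 3.155.
E = E° − (0.0621/n)·log Q = +0.343 − (0.0621/2)(3.155) = +0.245 V.

+0.245 V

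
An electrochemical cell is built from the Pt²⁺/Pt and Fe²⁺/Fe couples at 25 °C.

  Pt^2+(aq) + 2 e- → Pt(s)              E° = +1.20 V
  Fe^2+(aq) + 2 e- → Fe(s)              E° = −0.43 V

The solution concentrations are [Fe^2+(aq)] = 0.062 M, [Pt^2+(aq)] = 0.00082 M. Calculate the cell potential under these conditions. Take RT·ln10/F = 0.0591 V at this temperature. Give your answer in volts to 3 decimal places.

+1.574 V

The Pt²⁺/Pt couple has the more positive E°, so it is the cathode; Fe²⁺/Fe is the anode.
E°cell = +1.20 − (−0.43) = +1.63 V, with n = 2 electrons transferred.
Balancing gives Pt^2+(aq) + Fe(s) → Pt(s) + Fe^2+(aq); hence Q = [Fe^2+(aq)] / [Pt^2+(aq)] = 75.6 (log Q = 1.879).
Applying E = E° − (RT ln10/nF)·log Q gives +1.63 − (0.0591/2)(1.879) = +1.574 V.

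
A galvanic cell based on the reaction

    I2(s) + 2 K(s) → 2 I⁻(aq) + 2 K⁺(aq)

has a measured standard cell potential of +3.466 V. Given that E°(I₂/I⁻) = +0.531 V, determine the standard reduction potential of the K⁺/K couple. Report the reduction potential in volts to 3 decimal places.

−2.935 V

In the reaction as written the I₂/I⁻ couple is reduced (cathode) and K⁺/K is oxidized (anode), so E°cell = E°(I₂/I⁻) − E°(K⁺/K).
E°(K⁺/K) = E°(cathode) − E°cell = +0.531 − (+3.466) = −2.935 V.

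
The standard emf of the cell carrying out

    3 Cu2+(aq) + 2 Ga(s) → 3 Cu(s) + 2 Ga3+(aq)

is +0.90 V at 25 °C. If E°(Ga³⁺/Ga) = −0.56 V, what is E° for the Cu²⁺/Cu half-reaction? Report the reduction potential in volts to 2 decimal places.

In the reaction as written the Cu²⁺/Cu couple is reduced (cathode) and Ga³⁺/Ga is oxidized (anode), so E°cell = E°(Cu²⁺/Cu) − E°(Ga³⁺/Ga).
E°(Cu²⁺/Cu) = E°cell + E°(anode) = +0.90 + (−0.56) = +0.34 V.

+0.34 V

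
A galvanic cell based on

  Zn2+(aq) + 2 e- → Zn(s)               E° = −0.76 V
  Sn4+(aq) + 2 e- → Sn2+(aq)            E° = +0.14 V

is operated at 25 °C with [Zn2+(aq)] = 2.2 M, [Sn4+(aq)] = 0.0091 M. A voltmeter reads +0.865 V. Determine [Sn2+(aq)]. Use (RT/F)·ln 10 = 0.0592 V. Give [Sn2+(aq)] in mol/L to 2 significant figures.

0.063 M

Sn⁴⁺/Sn²⁺ is the cathode (higher E°); E°cell = +0.14 − (−0.76) = +0.90 V with n = 2.
Since E = E° − (0.0592/n)·log Q, log Q = n(E° − E)/0.0592 = 1.182.
The balanced reaction is Sn4+(aq) + Zn(s) → Sn2+(aq) + Zn2+(aq), so Q = ([Sn2+(aq)]·[Zn2+(aq)]) / [Sn4+(aq)].
Solving for the unknown gives log [Sn2+(aq)] = −1.201, so [Sn2+(aq)] ≈ 0.063 M.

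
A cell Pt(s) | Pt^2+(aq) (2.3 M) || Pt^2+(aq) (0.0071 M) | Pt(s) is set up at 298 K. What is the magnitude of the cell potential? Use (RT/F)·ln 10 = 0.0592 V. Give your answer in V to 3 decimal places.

0.074 V

For a concentration cell E°cell = 0, since both electrodes use the same couple.
The compartment with the higher Pt^2+(aq) concentration (2.3 M) acts as the cathode; ions are reduced there and produced at the dilute (0.0071 M) anode.
With n = 2, Ecell = −(0.0592/2)·log([dilute]/[conc]) = −(0.0592/2)·log(0.0071/2.3) = +0.074 V.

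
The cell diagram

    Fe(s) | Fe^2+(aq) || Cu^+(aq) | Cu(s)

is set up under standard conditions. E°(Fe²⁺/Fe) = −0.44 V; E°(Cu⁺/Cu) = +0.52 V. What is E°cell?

+0.96 V

By convention the left-hand electrode in cell notation is the anode (oxidation) and the right-hand electrode is the cathode (reduction).
E°cell = E°(right) − E°(left) = +0.52 − (−0.44) = +0.96 V.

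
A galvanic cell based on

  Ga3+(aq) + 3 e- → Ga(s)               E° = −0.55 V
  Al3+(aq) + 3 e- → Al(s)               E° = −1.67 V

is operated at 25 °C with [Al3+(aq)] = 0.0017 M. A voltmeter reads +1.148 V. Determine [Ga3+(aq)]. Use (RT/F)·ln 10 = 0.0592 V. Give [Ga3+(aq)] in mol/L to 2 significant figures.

Ga³⁺/Ga is the cathode (higher E°); E°cell = −0.55 − (−1.67) = +1.12 V with n = 3.
From the Nernst equation, log Q = n(E° − E)/0.0592 = 3·(+1.12 − (+1.148))/0.0592 = −1.419.
Balancing electrons gives Ga3+(aq) + Al(s) → Ga(s) + Al3+(aq); thus Q = [Al3+(aq)] / [Ga3+(aq)].
Solving for the unknown gives log [Ga3+(aq)] = −1.351, so [Ga3+(aq)] ≈ 0.045 M.

0.045 M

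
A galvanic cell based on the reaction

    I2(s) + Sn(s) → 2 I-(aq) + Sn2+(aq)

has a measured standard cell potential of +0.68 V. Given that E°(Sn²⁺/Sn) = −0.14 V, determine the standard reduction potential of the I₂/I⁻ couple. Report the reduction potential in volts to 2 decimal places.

+0.54 V

In the reaction as written the I₂/I⁻ couple is reduced (cathode) and Sn²⁺/Sn is oxidized (anode), so E°cell = E°(I₂/I⁻) − E°(Sn²⁺/Sn).
E°(I₂/I⁻) = E°cell + E°(anode) = +0.68 + (−0.14) = +0.54 V.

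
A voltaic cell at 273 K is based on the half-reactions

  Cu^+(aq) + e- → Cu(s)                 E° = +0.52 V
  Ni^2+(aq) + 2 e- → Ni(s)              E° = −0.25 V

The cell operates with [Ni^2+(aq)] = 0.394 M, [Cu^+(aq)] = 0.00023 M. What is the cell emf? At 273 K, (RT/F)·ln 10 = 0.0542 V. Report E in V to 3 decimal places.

+0.584 V

Since E°(Cu⁺/Cu) > E°(Ni²⁺/Ni), Cu⁺/Cu serves as the cathode.
E°cell = +0.52 − (−0.25) = +0.77 V, with n = 2 electrons transferred.
Balancing gives 2 Cu^+(aq) + Ni(s) → 2 Cu(s) + Ni^2+(aq); hence Q = [Ni^2+(aq)] / [Cu^+(aq)]^2 = 7.45×10^6 (log Q = 6.872).
E = E° − (0.0542/n)·log Q = +0.77 − (0.0542/2)(6.872) = +0.584 V.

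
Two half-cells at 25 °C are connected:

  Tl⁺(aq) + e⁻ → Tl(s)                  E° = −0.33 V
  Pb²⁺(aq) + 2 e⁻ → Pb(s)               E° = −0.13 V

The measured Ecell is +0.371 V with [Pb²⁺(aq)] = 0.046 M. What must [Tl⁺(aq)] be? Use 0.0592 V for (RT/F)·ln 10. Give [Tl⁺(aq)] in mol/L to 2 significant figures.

Pb²⁺/Pb is the cathode (higher E°); E°cell = −0.13 − (−0.33) = +0.20 V with n = 2.
Since E = E° − (0.0592/n)·log Q, log Q = n(E° − E)/0.0592 = −5.777.
Balancing electrons gives Pb²⁺(aq) + 2 Tl(s) → Pb(s) + 2 Tl⁺(aq); thus Q = [Tl⁺(aq)]^2 / [Pb²⁺(aq)].
Substituting the known concentrations and solving, log [Tl⁺(aq)] = −3.557 and [Tl⁺(aq)] = 0.00028 M.

0.00028 M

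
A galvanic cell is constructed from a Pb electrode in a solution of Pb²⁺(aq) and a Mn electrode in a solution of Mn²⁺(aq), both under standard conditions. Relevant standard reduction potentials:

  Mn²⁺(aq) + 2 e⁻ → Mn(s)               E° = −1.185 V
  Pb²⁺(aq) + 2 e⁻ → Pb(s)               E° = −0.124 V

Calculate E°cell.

The Pb²⁺/Pb couple has the higher E°, so Pb ion is reduced (cathode) and Mn is oxidized (anode).
E°cell = E°(cathode) − E°(anode) = −0.124 − (−1.185) = +1.061 V.

+1.061 V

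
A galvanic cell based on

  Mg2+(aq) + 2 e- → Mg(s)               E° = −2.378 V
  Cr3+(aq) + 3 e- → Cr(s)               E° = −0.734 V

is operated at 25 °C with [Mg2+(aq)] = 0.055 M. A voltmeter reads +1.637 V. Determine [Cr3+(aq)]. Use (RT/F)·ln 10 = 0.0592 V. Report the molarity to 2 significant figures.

Cr³⁺/Cr is the cathode (higher E°); E°cell = −0.734 − (−2.378) = +1.644 V with n = 6.
Since E = E° − (0.0592/n)·log Q, log Q = n(E° − E)/0.0592 = 0.709.
The balanced reaction is 2 Cr3+(aq) + 3 Mg(s) → 2 Cr(s) + 3 Mg2+(aq), so Q = [Mg2+(aq)]^3 / [Cr3+(aq)]^2.
Isolating [Cr3+(aq)] in Q = 10^{0.709} yields log [Cr3+(aq)] = −2.244, i.e. 0.0057 M.

0.0057 M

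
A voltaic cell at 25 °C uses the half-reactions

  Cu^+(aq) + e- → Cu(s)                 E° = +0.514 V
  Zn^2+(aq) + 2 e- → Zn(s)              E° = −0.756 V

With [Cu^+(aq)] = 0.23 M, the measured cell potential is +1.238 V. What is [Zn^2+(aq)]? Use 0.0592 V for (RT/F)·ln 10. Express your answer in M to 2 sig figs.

0.64 M

Cu⁺/Cu is the cathode (higher E°); E°cell = +0.514 − (−0.756) = +1.270 V with n = 2.
From the Nernst equation, log Q = n(E° − E)/0.0592 = 2·(+1.270 − (+1.238))/0.0592 = 1.081.
The balanced reaction is 2 Cu^+(aq) + Zn(s) → 2 Cu(s) + Zn^2+(aq), so Q = [Zn^2+(aq)] / [Cu^+(aq)]^2.
Solving for the unknown gives log [Zn^2+(aq)] = −0.196, so [Zn^2+(aq)] ≈ 0.64 M.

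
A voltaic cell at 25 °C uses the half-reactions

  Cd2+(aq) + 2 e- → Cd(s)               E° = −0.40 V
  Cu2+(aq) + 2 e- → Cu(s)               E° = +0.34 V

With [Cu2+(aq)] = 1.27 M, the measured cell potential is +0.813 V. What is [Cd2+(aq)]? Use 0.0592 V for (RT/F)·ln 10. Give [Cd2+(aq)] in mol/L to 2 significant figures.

With Cu²⁺/Cu at the cathode and Cd²⁺/Cd at the anode, E°cell = +0.34 − (−0.40) = +0.74 V (n = 2).
Since E = E° − (0.0592/n)·log Q, log Q = n(E° − E)/0.0592 = −2.466.
Balancing electrons gives Cu2+(aq) + Cd(s) → Cu(s) + Cd2+(aq); thus Q = [Cd2+(aq)] / [Cu2+(aq)].
Substituting the known concentrations and solving, log [Cd2+(aq)] = −2.362 and [Cd2+(aq)] = 0.0043 M.

0.0043 M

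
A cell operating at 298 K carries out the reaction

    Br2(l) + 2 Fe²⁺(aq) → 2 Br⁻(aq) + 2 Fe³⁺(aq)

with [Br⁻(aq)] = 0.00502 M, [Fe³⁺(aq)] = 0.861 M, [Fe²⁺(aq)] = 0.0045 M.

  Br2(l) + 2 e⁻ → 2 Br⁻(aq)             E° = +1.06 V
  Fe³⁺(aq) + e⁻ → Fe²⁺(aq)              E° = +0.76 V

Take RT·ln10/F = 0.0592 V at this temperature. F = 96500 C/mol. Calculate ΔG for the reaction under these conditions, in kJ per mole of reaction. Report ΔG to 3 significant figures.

−58.1 kJ/mol

E°cell = +1.06 − (+0.76) = +0.30 V; the balanced reaction transfers n = 2 electrons.
Here Q = ([Br⁻(aq)]^2·[Fe³⁺(aq)]^2) / [Fe²⁺(aq)]^2 = 0.923 (log Q = −0.035), giving E = +0.30 − (0.0592/2)·(−0.035) = +0.3010 V.
ΔG = −nFE = −(2)(96500)(+0.3010) J/mol = −58.1 kJ/mol.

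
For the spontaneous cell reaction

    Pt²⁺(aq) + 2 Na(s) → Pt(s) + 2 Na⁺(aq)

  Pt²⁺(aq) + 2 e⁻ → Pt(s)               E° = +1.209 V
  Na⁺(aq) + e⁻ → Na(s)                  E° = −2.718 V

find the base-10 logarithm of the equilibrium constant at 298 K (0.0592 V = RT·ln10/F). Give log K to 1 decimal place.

The Pt²⁺/Pt couple is reduced (cathode); E°cell = +1.209 − (−2.718) = +3.927 V with n = 2.
At equilibrium E = 0, so log K = nE°cell / 0.0592 = (2)(+3.927) / 0.0592 = 132.7.

log K = 132.7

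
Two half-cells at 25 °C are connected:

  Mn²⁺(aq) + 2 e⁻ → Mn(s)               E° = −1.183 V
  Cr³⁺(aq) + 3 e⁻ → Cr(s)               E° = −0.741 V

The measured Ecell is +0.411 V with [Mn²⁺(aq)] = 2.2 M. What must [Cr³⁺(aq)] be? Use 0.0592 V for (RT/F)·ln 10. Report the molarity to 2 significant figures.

0.088 M

With Cr³⁺/Cr at the cathode and Mn²⁺/Mn at the anode, E°cell = −0.741 − (−1.183) = +0.442 V (n = 6).
Rearranging E = E° − (0.0592/n)·log Q gives log Q = 6(+0.442 − (+0.411))/0.0592 = 3.142.
The balanced reaction is 2 Cr³⁺(aq) + 3 Mn(s) → 2 Cr(s) + 3 Mn²⁺(aq), so Q = [Mn²⁺(aq)]^3 / [Cr³⁺(aq)]^2.
Substituting the known concentrations and solving, log [Cr³⁺(aq)] = −1.057 and [Cr³⁺(aq)] = 0.088 M.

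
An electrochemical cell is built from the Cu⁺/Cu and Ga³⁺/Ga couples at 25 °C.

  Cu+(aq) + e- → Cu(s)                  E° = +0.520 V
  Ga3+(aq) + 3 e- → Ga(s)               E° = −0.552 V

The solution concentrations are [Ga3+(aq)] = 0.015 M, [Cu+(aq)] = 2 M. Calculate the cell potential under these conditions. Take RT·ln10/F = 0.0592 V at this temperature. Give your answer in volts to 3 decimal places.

+1.126 V

Cu⁺/Cu is reduced (cathode, E° = +0.520 V) and Ga³⁺/Ga is oxidized (anode).
The standard potential is +0.520 − (−0.552) = +1.072 V and the balanced reaction transfers n = 3 electrons.
Balancing gives 3 Cu+(aq) + Ga(s) → 3 Cu(s) + Ga3+(aq); hence Q = [Ga3+(aq)] / [Cu+(aq)]^3 = 0.00187 (log Q = −2.727).
Applying E = E° − (RT ln10/nF)·log Q gives +1.072 − (0.0592/3)(−2.727) = +1.126 V.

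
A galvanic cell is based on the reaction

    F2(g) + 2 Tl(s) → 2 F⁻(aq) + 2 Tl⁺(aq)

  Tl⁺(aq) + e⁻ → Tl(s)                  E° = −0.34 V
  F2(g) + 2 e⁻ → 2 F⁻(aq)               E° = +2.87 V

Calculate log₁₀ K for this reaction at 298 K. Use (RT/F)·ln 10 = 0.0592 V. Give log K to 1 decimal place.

The F₂/F⁻ couple is reduced (cathode); E°cell = +2.87 − (−0.34) = +3.21 V with n = 2.
At equilibrium E = 0, so log K = nE°cell / 0.0592 = (2)(+3.21) / 0.0592 = 108.4.

log K = 108.4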